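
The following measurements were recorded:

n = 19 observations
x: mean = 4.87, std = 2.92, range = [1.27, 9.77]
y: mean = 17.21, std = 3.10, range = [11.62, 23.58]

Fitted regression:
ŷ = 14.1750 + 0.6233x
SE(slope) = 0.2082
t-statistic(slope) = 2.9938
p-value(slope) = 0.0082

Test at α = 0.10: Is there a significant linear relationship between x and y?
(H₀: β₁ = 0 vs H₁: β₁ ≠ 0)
p-value = 0.0082 < α = 0.10, so we reject H₀. The relationship is significant.

Hypothesis test for the slope coefficient:

H₀: β₁ = 0 (no linear relationship)
H₁: β₁ ≠ 0 (linear relationship exists)

Test statistic: t = β̂₁ / SE(β̂₁) = 0.6233 / 0.2082 = 2.9938

p = 0.0082: how often a slope estimate this far from 0 (in SE units) would arise by chance if β₁ were truly 0.

Decision rule: reject H₀ if p-value < α.
p-value = 0.0082 < α = 0.10 → reject H₀.

There is sufficient evidence at the 10% significance level to conclude that a linear relationship exists between x and y.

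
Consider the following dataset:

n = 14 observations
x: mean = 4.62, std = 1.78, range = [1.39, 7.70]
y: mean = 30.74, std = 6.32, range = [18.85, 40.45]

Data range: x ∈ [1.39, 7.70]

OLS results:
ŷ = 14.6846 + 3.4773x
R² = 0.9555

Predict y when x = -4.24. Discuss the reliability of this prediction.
ŷ = -0.0592, but this is extrapolation (below the data range [1.39, 7.70]) and may be unreliable.

Prediction calculation:
ŷ = 14.6846 + 3.4773 × (-4.24)
ŷ = -0.0592

Reliability:
- Data range: x ∈ [1.39, 7.70]
- Prediction point: x = -4.24 is 5.63 units below the observed range → this is EXTRAPOLATION, not interpolation

Why that matters here:
- There are no observations near this x to validate the fitted line there
- R² describes fit only over the sampled x values; it says nothing about behaviour beyond them
- Real relationships often flatten, saturate, or turn nonlinear at extremes

The R² = 0.9555 only validates the fit within [1.39, 7.70]; treat ŷ = -0.0592 with caution.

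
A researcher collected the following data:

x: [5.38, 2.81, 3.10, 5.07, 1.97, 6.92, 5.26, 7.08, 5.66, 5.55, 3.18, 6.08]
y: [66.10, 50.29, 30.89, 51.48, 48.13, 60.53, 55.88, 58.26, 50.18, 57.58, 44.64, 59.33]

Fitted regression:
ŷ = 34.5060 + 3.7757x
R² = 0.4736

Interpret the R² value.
The model explains 47.36% of the variance in y (R² = 0.4736), leaving 52.64% unexplained; the fit is moderate.

The coefficient of determination R² is the fraction of the total variation in y that the fitted line accounts for.

Here R² = 0.4736:
- Explained: 47.36% of the variation in y
- Unexplained (residual): 100% − 47.36% = 52.64%
- Rule of thumb (below 0.3 weak; 0.3 to below 0.7 moderate; 0.7 and above strong) → moderate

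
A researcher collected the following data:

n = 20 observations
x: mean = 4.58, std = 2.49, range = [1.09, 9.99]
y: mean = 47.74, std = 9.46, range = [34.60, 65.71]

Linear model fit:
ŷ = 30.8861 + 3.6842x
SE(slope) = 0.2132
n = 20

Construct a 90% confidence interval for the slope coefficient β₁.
The 90% CI for β₁ is (3.3145, 4.0539)

Confidence interval for the slope:

The 90% CI for β₁ is: β̂₁ ± t*(α/2, n-2) × SE(β̂₁)

Step 1: Find critical t-value
- Confidence level = 0.9
- Degrees of freedom = n - 2 = 20 - 2 = 18
- t*(α/2, 18) = 1.7341

Step 2: Calculate margin of error
Margin = 1.7341 × 0.2132 = 0.3697

Step 3: Construct interval
CI = 3.6842 ± 0.3697
CI = (3.3145, 4.0539)

Interpretation: each one-unit increase in x is associated with a change in mean y of between 3.3145 and 4.0539, with 90% confidence.
Both endpoints are positive, so the data support a genuinely positive slope at this confidence level.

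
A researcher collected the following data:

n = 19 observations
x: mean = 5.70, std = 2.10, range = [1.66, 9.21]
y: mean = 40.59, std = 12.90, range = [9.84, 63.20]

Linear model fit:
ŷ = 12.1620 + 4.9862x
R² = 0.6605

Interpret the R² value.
About 66.05% of the variability in y is accounted for by the regression on x (R² = 0.6605) — a moderate linear fit.

R² = 1 − SS_res/SS_tot compares the residual scatter to the total scatter of y about its mean.

Here R² = 0.6605:
- Explained: 66.05% of the variation in y
- Unexplained (residual): 100% − 66.05% = 33.95%
- Rule of thumb (below 0.3 weak; 0.3 to below 0.7 moderate; 0.7 and above strong) → moderate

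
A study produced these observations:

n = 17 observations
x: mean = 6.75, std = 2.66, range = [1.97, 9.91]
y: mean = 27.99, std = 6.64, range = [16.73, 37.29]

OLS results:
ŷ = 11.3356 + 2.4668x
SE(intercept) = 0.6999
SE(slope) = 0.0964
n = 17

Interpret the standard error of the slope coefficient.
SE(slope) = 0.0964 measures the uncertainty in the estimated slope. The coefficient is estimated precisely (SE/|β̂₁| = 3.9%).

What SE measures:
- The standard error quantifies the sampling variability of the coefficient estimate
- It is the estimated standard deviation of β̂₁ across hypothetical repeated samples of the same size
- Smaller SE → more precise estimate

Relative precision:
- SE / |β̂₁| = 0.0964 / 2.4668 = 3.9%
- Rule of thumb (under 20%: precise; 20% to under 50%: moderately precise; 50% or more: imprecise) → precise

Link to the t-test: t = β̂₁ / SE(β̂₁) = 2.4668 / 0.0964 = 25.5892, the statistic for H₀: β₁ = 0.

What drives SE(β̂₁): wider spread of x values → smaller SE.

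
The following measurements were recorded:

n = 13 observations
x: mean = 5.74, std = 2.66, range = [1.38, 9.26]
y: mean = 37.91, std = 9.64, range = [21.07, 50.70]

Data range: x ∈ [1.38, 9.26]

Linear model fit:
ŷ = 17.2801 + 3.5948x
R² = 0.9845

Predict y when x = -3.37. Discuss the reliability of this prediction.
ŷ = 5.1656 (extrapolation — x = -3.37 lies outside [1.38, 9.26], so reliability is low).

Prediction calculation:
ŷ = 17.2801 + 3.5948 × (-3.37)
ŷ = 5.1656

Reliability:
- Data range: x ∈ [1.38, 9.26]
- Prediction point: x = -3.37 is 4.75 units below the observed range → this is EXTRAPOLATION, not interpolation

Why that matters here:
- There are no observations near this x to validate the fitted line there
- R² describes fit only over the sampled x values; it says nothing about behaviour beyond them

A defensible statement: 'if the linear trend continued to x = -3.37, y would be about 5.1656' — the premise is untested.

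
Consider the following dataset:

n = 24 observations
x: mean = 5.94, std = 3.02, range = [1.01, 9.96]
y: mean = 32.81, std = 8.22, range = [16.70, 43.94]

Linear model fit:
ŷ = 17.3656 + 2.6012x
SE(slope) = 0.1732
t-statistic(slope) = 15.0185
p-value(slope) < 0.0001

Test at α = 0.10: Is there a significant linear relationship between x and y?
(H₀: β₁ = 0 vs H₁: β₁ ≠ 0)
Since p-value < 0.0001 < α = 0.10, reject H₀ — the slope is significantly different from 0.

Hypothesis test for the slope coefficient:

H₀: β₁ = 0 (no linear relationship)
H₁: β₁ ≠ 0 (linear relationship exists)

Test statistic: t = β̂₁ / SE(β̂₁) = 2.6012 / 0.1732 = 15.0185

The p-value (<0.0001) is the probability, under H₀, of a t-statistic at least as extreme as |t| = 15.0185 (two-sided, df = n − 2 = 22).

Decision rule: reject H₀ if p-value < α.
p-value < 0.0001 < α = 0.10 → reject H₀.

Conclusion: the linear association between x and y is significant at the 10% level.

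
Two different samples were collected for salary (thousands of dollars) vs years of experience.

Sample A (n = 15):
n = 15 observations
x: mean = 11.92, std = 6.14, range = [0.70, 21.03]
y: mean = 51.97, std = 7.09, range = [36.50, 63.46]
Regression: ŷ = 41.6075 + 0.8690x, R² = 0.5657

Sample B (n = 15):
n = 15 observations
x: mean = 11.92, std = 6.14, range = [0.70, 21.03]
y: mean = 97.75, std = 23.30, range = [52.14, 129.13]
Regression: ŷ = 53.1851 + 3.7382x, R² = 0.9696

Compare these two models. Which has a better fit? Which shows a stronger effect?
Model B has the better fit (R² = 0.9696 vs 0.5657). Model B shows the stronger effect (|β₁| = 3.7382 vs 0.8690).

Model Comparison:

Which explains more variance? (R²)
- Model A: R² = 0.5657 → 56.57% of variance in salary explained
- Model B: R² = 0.9696 → 96.96% of variance in salary explained
- 0.9696 > 0.5657 → Model B has the better fit

Which has the larger per-year effect? (|β₁|)
- Model A: β₁ = 0.8690 → predicted salary rises 0.8690 thousand dollars per additional year of experience
- Model B: β₁ = 3.7382 → predicted salary rises 3.7382 thousand dollars per additional year of experience
- |0.8690| < |3.7382| → Model B shows the stronger marginal effect

Notes:
- The two samples could reflect different populations, time periods, or measurement quality.
- A better fit (higher R²) doesn't necessarily mean a more important relationship.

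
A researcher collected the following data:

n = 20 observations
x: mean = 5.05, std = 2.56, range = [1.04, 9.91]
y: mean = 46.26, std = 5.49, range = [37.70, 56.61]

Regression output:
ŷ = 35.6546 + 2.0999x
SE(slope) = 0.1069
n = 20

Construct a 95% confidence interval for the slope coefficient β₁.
The 95% CI for β₁ is (1.8753, 2.3245)

Confidence interval for the slope:

The 95% CI for β₁ is: β̂₁ ± t*(α/2, n-2) × SE(β̂₁)

Step 1: Find critical t-value
- Confidence level = 0.95
- Degrees of freedom = n - 2 = 20 - 2 = 18
- t*(α/2, 18) = 2.1009

Step 2: Calculate margin of error
Margin = 2.1009 × 0.1069 = 0.2246

Step 3: Construct interval
CI = 2.0999 ± 0.2246
CI = (1.8753, 2.3245)

Interpretation: intervals built this way capture the true β₁ in 95% of repeated samples; here the plausible range for the per-unit effect of x on y is 1.8753 to 2.3245.
Since 0 is outside the interval, a two-sided test at α = 0.05 would reject H₀: β₁ = 0.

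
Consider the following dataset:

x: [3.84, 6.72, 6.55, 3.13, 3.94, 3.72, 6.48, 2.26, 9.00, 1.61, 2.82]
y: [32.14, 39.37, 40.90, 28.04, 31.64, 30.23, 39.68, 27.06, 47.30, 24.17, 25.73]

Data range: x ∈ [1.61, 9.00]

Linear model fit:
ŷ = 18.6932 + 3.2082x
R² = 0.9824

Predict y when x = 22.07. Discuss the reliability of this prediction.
The equation gives ŷ = 89.4982; however x = 22.07 is 13.07 units above the observed range, so this extrapolated value should not be trusted.

Prediction calculation:
ŷ = 18.6932 + 3.2082 × 22.07
ŷ = 89.4982

Reliability:
- Data range: x ∈ [1.61, 9.00]
- Prediction point: x = 22.07 is 13.07 units above the observed range → this is EXTRAPOLATION, not interpolation

Why that matters here:
- The linear relationship may not hold outside the observed range
- Real relationships often flatten, saturate, or turn nonlinear at extremes

Report the number if required, but flag clearly that it is an extrapolation.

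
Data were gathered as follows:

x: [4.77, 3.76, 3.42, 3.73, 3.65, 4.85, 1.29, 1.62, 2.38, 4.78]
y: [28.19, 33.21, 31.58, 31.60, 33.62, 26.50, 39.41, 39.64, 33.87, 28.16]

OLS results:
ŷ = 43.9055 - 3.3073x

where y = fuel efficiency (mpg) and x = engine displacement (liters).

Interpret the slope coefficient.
An increase of one liter in engine displacement is associated with a 3.3073 mpg decrease in predicted fuel efficiency.

β₁ = -3.3073 is the change in predicted fuel efficiency (mpg) per additional liter of engine displacement.

Interpretation:
- Engine displacement up by 1 liter → predicted fuel efficiency decreases by 3.3073 mpg
- The effect is assumed constant over the observed range of x (linearity)
- The slope describes association in these data, not necessarily a causal effect

(β₀ = 43.9055 is the fitted value at x = 0 and is not part of the slope interpretation.)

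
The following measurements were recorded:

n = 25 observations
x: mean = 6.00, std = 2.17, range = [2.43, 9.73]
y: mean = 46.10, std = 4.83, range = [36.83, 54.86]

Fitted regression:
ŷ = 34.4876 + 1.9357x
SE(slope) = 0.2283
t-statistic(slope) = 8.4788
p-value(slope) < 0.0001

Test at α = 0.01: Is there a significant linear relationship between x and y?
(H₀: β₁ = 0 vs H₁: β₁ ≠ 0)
Reject H₀: p-value < 0.0001 < α = 0.01. The linear relationship is significant at the 1% level.

Hypothesis test for the slope coefficient:

H₀: β₁ = 0 (no linear relationship)
H₁: β₁ ≠ 0 (linear relationship exists)

Test statistic: t = β̂₁ / SE(β̂₁) = 1.9357 / 0.2283 = 8.4788

With df = 23, the two-sided p-value for |t| = 8.4788 is <0.0001.

Decision rule: reject H₀ if p-value < α.
p-value < 0.0001 < α = 0.01 → reject H₀.

At α = 0.01 the data do provide convincing evidence of a nonzero slope.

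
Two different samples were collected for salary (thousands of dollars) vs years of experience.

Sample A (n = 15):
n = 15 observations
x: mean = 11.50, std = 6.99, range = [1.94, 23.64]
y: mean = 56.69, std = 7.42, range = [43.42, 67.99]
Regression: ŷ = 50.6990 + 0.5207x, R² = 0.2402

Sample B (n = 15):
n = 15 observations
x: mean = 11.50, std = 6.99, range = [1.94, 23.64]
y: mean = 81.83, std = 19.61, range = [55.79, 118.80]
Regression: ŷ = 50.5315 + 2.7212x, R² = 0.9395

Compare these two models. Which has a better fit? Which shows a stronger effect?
Model B has the better fit (R² = 0.9395 vs 0.2402). Model B shows the stronger effect (|β₁| = 2.7212 vs 0.5207).

Model Comparison:

Which explains more variance? (R²)
- Model A: R² = 0.2402 → 24.02% of variance in salary explained
- Model B: R² = 0.9395 → 93.95% of variance in salary explained
- 0.9395 > 0.2402 → Model B has the better fit

Effect size (slope magnitude):
- Model A: β₁ = 0.5207 → predicted salary rises 0.5207 thousand dollars per additional year of experience
- Model B: β₁ = 2.7212 → predicted salary rises 2.7212 thousand dollars per additional year of experience
- |0.5207| < |2.7212| → Model B shows the stronger marginal effect

Notes:
- A better fit (higher R²) doesn't necessarily mean a more important relationship.
- A steeper slope doesn't make a better model if the scatter around the line is large.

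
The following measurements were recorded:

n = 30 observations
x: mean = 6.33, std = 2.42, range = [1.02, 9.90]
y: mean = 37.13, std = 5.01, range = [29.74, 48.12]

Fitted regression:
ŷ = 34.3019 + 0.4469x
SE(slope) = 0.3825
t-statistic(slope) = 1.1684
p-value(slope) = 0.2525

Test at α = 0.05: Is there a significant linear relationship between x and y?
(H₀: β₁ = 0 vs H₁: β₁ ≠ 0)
Since p-value = 0.2525 ≥ α = 0.05, fail to reject H₀ — the slope is not significantly different from 0.

Hypothesis test for the slope coefficient:

H₀: β₁ = 0 (no linear relationship)
H₁: β₁ ≠ 0 (linear relationship exists)

Test statistic: t = β̂₁ / SE(β̂₁) = 0.4469 / 0.3825 = 1.1684

With df = 28, the two-sided p-value for |t| = 1.1684 is 0.2525.

Decision rule: reject H₀ if p-value < α.
p-value = 0.2525 ≥ α = 0.05 → fail to reject H₀.

Conclusion: the linear association between x and y is not significant at the 5% level.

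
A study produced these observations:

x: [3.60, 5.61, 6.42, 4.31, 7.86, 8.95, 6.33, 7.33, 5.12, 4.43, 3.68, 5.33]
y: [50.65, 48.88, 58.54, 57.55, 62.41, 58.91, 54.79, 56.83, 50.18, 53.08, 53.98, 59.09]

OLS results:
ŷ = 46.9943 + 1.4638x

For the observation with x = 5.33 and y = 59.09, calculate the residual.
Residual = 4.2936

The residual is the difference between the actual value and the predicted value:

Residual = y - ŷ

Step 1: Calculate predicted value
ŷ = 46.9943 + 1.4638 × 5.33
ŷ = 54.7964

Step 2: Calculate residual
Residual = 59.09 - 54.7964
Residual = 4.2936

The residual is positive, so the observed y = 59.09 sits above the regression line (the line underestimates it by 4.2936).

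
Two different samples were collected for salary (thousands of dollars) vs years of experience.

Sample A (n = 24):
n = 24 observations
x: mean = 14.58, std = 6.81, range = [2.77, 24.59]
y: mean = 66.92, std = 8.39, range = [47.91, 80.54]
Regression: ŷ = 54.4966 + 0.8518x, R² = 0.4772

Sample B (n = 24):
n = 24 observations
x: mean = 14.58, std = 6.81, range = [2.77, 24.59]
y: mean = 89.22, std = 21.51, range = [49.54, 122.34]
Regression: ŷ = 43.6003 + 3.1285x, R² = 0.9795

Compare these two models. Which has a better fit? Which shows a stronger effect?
Model B has the better fit (R² = 0.9795 vs 0.4772). Model B shows the stronger effect (|β₁| = 3.1285 vs 0.8518).

Model Comparison:

Which explains more variance? (R²)
- Model A: R² = 0.4772 → 47.72% of variance in salary explained
- Model B: R² = 0.9795 → 97.95% of variance in salary explained
- 0.9795 > 0.4772 → Model B has the better fit

Effect size (slope magnitude):
- Model A: β₁ = 0.8518 → predicted salary rises 0.8518 thousand dollars per additional year of experience
- Model B: β₁ = 3.1285 → predicted salary rises 3.1285 thousand dollars per additional year of experience
- |0.8518| < |3.1285| → Model B shows the stronger marginal effect

Notes:
- The two samples could reflect different populations, time periods, or measurement quality.
- R² measures how tightly points cluster around the line; β₁ measures how steep the line is — they answer different questions.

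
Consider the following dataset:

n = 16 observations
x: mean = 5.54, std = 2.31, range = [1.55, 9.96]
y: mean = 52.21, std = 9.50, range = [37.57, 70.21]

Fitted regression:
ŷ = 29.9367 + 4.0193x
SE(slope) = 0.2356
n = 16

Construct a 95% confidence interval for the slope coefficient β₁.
The 95% CI for β₁ is (3.5140, 4.5246)

Confidence interval for the slope:

The 95% CI for β₁ is: β̂₁ ± t*(α/2, n-2) × SE(β̂₁)

Step 1: Find critical t-value
- Confidence level = 0.95
- Degrees of freedom = n - 2 = 16 - 2 = 14
- t*(α/2, 14) = 2.1448

Step 2: Calculate margin of error
Margin = 2.1448 × 0.2356 = 0.5053

Step 3: Construct interval
CI = 4.0193 ± 0.5053
CI = (3.5140, 4.5246)

Interpretation: intervals built this way capture the true β₁ in 95% of repeated samples; here the plausible range for the per-unit effect of x on y is 3.5140 to 4.5246.
Since 0 is outside the interval, a two-sided test at α = 0.05 would reject H₀: β₁ = 0.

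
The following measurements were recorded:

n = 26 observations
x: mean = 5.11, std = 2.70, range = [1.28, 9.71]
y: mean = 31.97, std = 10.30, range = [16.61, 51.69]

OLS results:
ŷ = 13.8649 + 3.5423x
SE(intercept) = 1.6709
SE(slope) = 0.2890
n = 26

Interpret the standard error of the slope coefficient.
SE(β̂₁) = 0.2890 is the estimated standard deviation of the slope estimate across repeated samples; relative to β̂₁ = 3.5423 that is 8.2%, a precise estimate.

What SE measures:
- The standard error quantifies the sampling variability of the coefficient estimate
- It is the estimated standard deviation of β̂₁ across hypothetical repeated samples of the same size
- Smaller SE → more precise estimate

Relative precision:
- SE / |β̂₁| = 0.2890 / 3.5423 = 8.2%
- Rule of thumb (under 20%: precise; 20% to under 50%: moderately precise; 50% or more: imprecise) → precise

Link to the t-test: t = β̂₁ / SE(β̂₁) = 3.5423 / 0.2890 = 12.2571, the statistic for H₀: β₁ = 0.

What drives SE(β̂₁): wider spread of x values → smaller SE; larger n (here n = 26) → smaller SE.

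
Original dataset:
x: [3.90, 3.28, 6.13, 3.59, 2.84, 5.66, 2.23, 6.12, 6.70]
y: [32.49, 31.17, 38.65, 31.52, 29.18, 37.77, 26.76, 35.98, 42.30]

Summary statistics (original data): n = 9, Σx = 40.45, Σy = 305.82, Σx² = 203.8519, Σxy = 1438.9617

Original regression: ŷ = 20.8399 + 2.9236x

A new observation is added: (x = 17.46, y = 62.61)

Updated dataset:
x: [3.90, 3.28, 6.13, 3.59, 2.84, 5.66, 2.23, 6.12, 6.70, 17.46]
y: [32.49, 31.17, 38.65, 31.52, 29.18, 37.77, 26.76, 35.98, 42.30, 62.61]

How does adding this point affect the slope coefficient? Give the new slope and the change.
Adding the point moves β₁ from 2.9236 to 2.2992, i.e. it decreases by 0.6244 (-21.4%).

The new point has HIGH LEVERAGE: x = 17.46 is far from the original mean x̄ = 40.45/9 ≈ 4.49 (original range [2.23, 6.70]).

Step 1: Update the sums with the new point (n goes from 9 to 10)
Σx  = 40.45 + 17.46 = 57.91
Σy  = 305.82 + 62.61 = 368.43
Σx² = 203.8519 + 17.46² = 203.8519 + 304.8516 = 508.7035
Σxy = 1438.9617 + 17.46×62.61 = 1438.9617 + 1093.1706 = 2532.1323

Step 2: Recompute the slope with b₁ = (nΣxy − ΣxΣy) / (nΣx² − (Σx)²)
Numerator   = 10×2532.1323 − 57.91×368.43 = 25321.3230 − 21335.7813 = 3985.5417
Denominator = 10×508.7035 − 57.91² = 5087.0350 − 3353.5681 = 1733.4669
b₁(new) = 3985.5417 / 1733.4669 = 2.2992

(Same formula on the original sums: (9×1438.9617 − 40.45×305.82) / (9×203.8519 − 40.45²) = 580.2363 / 198.4646 = 2.9236, matching the given fit.)

Step 3: Change in slope
Δβ₁ = 2.2992 − 2.9236 = -0.6244
Relative change = -0.6244 / 2.9236 × 100% = -21.4%
→ the slope decreases when the point is added.

A high-leverage point only changes the slope if it is off the original line; here y = 62.61 is below the original trend, so the slope decreases.
In practice: refit with and without it and report both if conclusions differ.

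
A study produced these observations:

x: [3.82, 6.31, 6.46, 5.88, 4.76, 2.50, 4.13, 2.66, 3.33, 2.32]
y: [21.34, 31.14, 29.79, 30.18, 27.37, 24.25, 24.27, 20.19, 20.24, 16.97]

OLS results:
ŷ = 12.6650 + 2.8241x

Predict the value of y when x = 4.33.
ŷ = 24.8934

To predict y for x = 4.33, substitute into the regression equation:

ŷ = 12.6650 + 2.8241 × 4.33
ŷ = 12.6650 + 12.2284
ŷ = 24.8934

This is the fitted mean response at that x — an individual observation would come with a wider prediction interval.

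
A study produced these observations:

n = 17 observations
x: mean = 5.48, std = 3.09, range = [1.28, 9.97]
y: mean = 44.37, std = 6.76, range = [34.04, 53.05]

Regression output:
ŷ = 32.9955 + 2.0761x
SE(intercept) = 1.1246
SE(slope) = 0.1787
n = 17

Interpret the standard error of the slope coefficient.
The slope 2.0761 is pinned down to within about ±0.1787 (one SE) by these data — relative uncertainty 8.6%, i.e. precise.

SE(β̂₁) = 0.1787 says: if we drew many samples of n = 17 from the same population and refit each time, the fitted slopes would scatter with a standard deviation of roughly 0.1787 around the true β₁.

Relative precision:
- SE / |β̂₁| = 0.1787 / 2.0761 = 8.6%
- Rule of thumb (under 20%: precise; 20% to under 50%: moderately precise; 50% or more: imprecise) → precise

Link to the t-test: t = β̂₁ / SE(β̂₁) = 2.0761 / 0.1787 = 11.6178, the statistic for H₀: β₁ = 0.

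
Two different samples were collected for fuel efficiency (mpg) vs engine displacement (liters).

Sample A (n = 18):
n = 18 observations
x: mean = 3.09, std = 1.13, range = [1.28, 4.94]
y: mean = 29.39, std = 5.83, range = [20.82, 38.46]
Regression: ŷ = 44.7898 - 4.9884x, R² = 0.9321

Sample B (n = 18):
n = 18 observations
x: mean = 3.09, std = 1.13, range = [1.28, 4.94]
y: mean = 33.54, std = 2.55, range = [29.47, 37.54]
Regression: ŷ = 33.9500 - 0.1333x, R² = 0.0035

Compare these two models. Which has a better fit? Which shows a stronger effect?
Model A has the better fit (R² = 0.9321 vs 0.0035). Model A shows the stronger effect (|β₁| = 4.9884 vs 0.1333).

Model Comparison:

Which explains more variance? (R²)
- Model A: R² = 0.9321 → 93.21% of variance in fuel efficiency explained
- Model B: R² = 0.0035 → 0.35% of variance in fuel efficiency explained
- 0.9321 > 0.0035 → Model A has the better fit

Strength of effect — compare |β₁|:
- Model A: β₁ = -4.9884 → predicted fuel efficiency falls 4.9884 mpg per additional liter of engine displacement
- Model B: β₁ = -0.1333 → predicted fuel efficiency falls 0.1333 mpg per additional liter of engine displacement
- |-4.9884| > |-0.1333| → Model A shows the stronger marginal effect

Note: A steeper slope doesn't make a better model if the scatter around the line is large.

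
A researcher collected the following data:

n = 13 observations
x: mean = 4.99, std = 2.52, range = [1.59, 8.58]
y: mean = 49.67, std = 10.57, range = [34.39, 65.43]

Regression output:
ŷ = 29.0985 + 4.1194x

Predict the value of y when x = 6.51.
ŷ = 55.9158

x = 6.51 lies inside the observed range [1.59, 8.58], so the fitted equation applies directly:

ŷ = 29.0985 + 4.1194 × 6.51
ŷ = 29.0985 + 26.8173
ŷ = 55.9158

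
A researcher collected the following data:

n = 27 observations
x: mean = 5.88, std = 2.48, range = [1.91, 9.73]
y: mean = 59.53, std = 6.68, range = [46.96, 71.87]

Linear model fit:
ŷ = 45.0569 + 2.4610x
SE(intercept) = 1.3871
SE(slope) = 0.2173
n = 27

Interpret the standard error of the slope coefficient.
SE(β̂₁) = 0.2173 is the estimated standard deviation of the slope estimate across repeated samples; relative to β̂₁ = 2.4610 that is 8.8%, a precise estimate.

What SE measures:
- The standard error quantifies the sampling variability of the coefficient estimate
- It is the estimated standard deviation of β̂₁ across hypothetical repeated samples of the same size
- Smaller SE → more precise estimate

Relative precision:
- SE / |β̂₁| = 0.2173 / 2.4610 = 8.8%
- Rule of thumb (under 20%: precise; 20% to under 50%: moderately precise; 50% or more: imprecise) → precise

Rough 95% range (±2 SE): 2.4610 ± 0.4346 → (2.0264, 2.8956).

What drives SE(β̂₁): larger n (here n = 27) → smaller SE; wider spread of x values → smaller SE.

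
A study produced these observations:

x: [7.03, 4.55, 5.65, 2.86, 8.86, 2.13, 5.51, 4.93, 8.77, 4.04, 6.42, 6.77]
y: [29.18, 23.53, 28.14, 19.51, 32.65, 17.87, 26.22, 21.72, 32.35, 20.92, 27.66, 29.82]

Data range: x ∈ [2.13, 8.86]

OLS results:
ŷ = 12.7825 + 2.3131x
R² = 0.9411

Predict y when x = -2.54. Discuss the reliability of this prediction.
ŷ = 6.9072 (extrapolation — x = -2.54 lies outside [2.13, 8.86], so reliability is low).

Prediction calculation:
ŷ = 12.7825 + 2.3131 × (-2.54)
ŷ = 6.9072

Reliability:
- Data range: x ∈ [2.13, 8.86]
- Prediction point: x = -2.54 is 4.67 units below the observed range → this is EXTRAPOLATION, not interpolation

Why that matters here:
- R² describes fit only over the sampled x values; it says nothing about behaviour beyond them
- Real relationships often flatten, saturate, or turn nonlinear at extremes

The R² = 0.9411 only validates the fit within [2.13, 8.86]; treat ŷ = 6.9072 with caution.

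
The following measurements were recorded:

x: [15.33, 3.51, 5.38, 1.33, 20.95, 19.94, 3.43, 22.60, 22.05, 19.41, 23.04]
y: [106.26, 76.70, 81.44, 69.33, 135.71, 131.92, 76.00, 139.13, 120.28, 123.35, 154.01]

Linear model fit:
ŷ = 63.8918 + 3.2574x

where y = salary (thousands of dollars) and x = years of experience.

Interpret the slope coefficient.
An increase of one year in experience is associated with a 3.2574 thousand dollars increase in predicted salary.

The slope β₁ = 3.2574 gives the rate at which the fitted salary changes with experience.

Interpretation:
- Experience up by 1 year → predicted salary increases by 3.2574 thousand dollars
- The effect is assumed constant over the observed range of x (linearity)
- The slope describes association in these data, not necessarily a causal effect

(β₀ = 63.8918 is the fitted value at x = 0 and is not part of the slope interpretation.)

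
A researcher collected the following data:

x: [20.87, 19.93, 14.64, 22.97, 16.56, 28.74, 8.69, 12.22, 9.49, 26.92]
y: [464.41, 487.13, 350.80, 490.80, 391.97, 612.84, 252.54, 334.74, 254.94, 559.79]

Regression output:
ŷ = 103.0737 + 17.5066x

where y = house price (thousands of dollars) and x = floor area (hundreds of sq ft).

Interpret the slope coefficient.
On average, house price is about 17.5066 thousand dollars higher for every extra hundred sq ft of floor area.

The slope β₁ = 17.5066 gives the rate at which the fitted house price changes with floor area.

Interpretation:
- Floor area up by 1 hundred sq ft → predicted house price increases by 17.5066 thousand dollars
- This is a linear approximation: the same per-unit change is assumed across the whole observed x range
- The slope describes association in these data, not necessarily a causal effect

The intercept β₀ = 103.0737 is the predicted house price when floor area = 0; since the smallest observed x is 8.69, this is an extrapolation and mainly anchors the line.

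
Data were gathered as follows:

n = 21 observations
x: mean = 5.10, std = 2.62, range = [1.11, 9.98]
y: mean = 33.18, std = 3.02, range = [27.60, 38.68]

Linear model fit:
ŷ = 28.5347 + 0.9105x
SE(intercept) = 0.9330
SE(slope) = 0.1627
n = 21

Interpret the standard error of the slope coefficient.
SE(slope) = 0.1627 measures the uncertainty in the estimated slope. The coefficient is estimated precisely (SE/|β̂₁| = 17.9%).

What SE measures:
- The standard error quantifies the sampling variability of the coefficient estimate
- It is the estimated standard deviation of β̂₁ across hypothetical repeated samples of the same size
- Smaller SE → more precise estimate

Relative precision:
- SE / |β̂₁| = 0.1627 / 0.9105 = 17.9%
- Rule of thumb (under 20%: precise; 20% to under 50%: moderately precise; 50% or more: imprecise) → precise

Link to interval estimation: a confidence interval for β₁ is β̂₁ ± t* × 0.1627, so SE sets the half-width per unit of t*.

What drives SE(β̂₁): larger n (here n = 21) → smaller SE.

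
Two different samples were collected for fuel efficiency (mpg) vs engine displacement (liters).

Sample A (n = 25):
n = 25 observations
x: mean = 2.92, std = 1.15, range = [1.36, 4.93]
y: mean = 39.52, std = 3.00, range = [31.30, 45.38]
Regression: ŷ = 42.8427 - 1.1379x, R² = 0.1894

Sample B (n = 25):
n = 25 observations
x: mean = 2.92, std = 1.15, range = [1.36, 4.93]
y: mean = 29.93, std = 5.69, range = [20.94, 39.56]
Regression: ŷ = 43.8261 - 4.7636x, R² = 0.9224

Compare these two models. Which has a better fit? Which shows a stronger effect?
Model B has the better fit (R² = 0.9224 vs 0.1894). Model B shows the stronger effect (|β₁| = 4.7636 vs 1.1379).

Model Comparison:

Which explains more variance? (R²)
- Model A: R² = 0.1894 → 18.94% of variance in fuel efficiency explained
- Model B: R² = 0.9224 → 92.24% of variance in fuel efficiency explained
- 0.9224 > 0.1894 → Model B has the better fit

Strength of effect — compare |β₁|:
- Model A: β₁ = -1.1379 → predicted fuel efficiency falls 1.1379 mpg per additional liter of engine displacement
- Model B: β₁ = -4.7636 → predicted fuel efficiency falls 4.7636 mpg per additional liter of engine displacement
- |-1.1379| < |-4.7636| → Model B shows the stronger marginal effect

Note: A steeper slope doesn't make a better model if the scatter around the line is large.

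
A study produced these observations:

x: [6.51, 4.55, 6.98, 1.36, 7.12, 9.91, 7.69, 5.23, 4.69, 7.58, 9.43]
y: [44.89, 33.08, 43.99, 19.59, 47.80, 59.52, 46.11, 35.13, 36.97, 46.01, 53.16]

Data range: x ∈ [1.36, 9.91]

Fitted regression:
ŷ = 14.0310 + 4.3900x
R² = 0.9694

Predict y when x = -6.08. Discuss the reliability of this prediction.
ŷ = -12.6602 (extrapolation — x = -6.08 lies outside [1.36, 9.91], so reliability is low).

Prediction calculation:
ŷ = 14.0310 + 4.3900 × (-6.08)
ŷ = -12.6602

Reliability:
- Data range: x ∈ [1.36, 9.91]
- Prediction point: x = -6.08 is 7.44 units below the observed range → this is EXTRAPOLATION, not interpolation

Why that matters here:
- There are no observations near this x to validate the fitted line there
- R² describes fit only over the sampled x values; it says nothing about behaviour beyond them

A defensible statement: 'if the linear trend continued to x = -6.08, y would be about -12.6602' — the premise is untested.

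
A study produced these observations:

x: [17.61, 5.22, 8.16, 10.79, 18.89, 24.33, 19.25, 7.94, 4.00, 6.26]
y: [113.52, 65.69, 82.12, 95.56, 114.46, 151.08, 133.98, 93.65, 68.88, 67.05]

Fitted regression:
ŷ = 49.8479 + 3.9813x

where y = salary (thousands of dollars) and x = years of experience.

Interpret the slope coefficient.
An increase of one year in experience is associated with a 3.9813 thousand dollars increase in predicted salary.

The slope coefficient β₁ = 3.9813 represents the marginal effect of experience on salary.

Interpretation:
- Experience up by 1 year → predicted salary increases by 3.9813 thousand dollars
- The effect is assumed constant over the observed range of x (linearity)
- The slope describes association in these data, not necessarily a causal effect

The intercept β₀ = 49.8479 is the predicted salary when experience = 0; since the smallest observed x is 4.00, this is an extrapolation and mainly anchors the line.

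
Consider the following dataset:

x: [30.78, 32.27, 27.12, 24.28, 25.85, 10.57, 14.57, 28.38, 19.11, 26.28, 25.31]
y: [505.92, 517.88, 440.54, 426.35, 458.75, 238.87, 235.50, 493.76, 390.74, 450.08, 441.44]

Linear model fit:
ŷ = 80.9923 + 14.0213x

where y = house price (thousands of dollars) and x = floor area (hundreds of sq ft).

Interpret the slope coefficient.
On average, house price is about 14.0213 thousand dollars higher for every extra hundred sq ft of floor area.

β₁ = 14.0213 is the change in predicted house price (thousand dollars) per additional hundred sq ft of floor area.

Interpretation:
- Floor area up by 1 hundred sq ft → predicted house price increases by 14.0213 thousand dollars
- The effect is assumed constant over the observed range of x (linearity)

(β₀ = 80.9923 is the fitted value at x = 0 and is not part of the slope interpretation.)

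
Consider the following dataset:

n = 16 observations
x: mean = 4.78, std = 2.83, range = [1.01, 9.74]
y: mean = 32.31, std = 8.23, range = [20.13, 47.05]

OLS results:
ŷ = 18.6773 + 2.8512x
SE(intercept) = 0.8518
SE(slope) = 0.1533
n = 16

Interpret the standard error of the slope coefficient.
SE(slope) = 0.1533 measures the uncertainty in the estimated slope. The coefficient is estimated precisely (SE/|β̂₁| = 5.4%).

What SE measures:
- The standard error quantifies the sampling variability of the coefficient estimate
- It is the estimated standard deviation of β̂₁ across hypothetical repeated samples of the same size
- Smaller SE → more precise estimate

Relative precision:
- SE / |β̂₁| = 0.1533 / 2.8512 = 5.4%
- Rule of thumb (under 20%: precise; 20% to under 50%: moderately precise; 50% or more: imprecise) → precise

Link to interval estimation: a confidence interval for β₁ is β̂₁ ± t* × 0.1533, so SE sets the half-width per unit of t*.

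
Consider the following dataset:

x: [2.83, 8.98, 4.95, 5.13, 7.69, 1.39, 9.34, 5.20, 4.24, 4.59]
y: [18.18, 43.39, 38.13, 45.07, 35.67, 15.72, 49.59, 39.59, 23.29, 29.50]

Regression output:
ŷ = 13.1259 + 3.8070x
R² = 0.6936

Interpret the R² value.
The model explains 69.36% of the variance in y (R² = 0.6936), leaving 30.64% unexplained; the fit is moderate.

R² (coefficient of determination) measures the proportion of variance in y explained by the regression model.

Here R² = 0.6936:
- Explained: 69.36% of the variation in y
- Unexplained (residual): 100% − 69.36% = 30.64%
- Rule of thumb (below 0.3 weak; 0.3 to below 0.7 moderate; 0.7 and above strong) → moderate

Note: R² says nothing about causation, and a high R² does not by itself mean the linear form is appropriate — check the residuals.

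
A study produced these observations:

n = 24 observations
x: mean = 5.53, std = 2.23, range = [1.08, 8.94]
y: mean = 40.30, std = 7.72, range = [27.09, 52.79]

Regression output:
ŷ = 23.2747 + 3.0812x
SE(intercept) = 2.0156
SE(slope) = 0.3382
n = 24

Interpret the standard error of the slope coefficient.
SE(β̂₁) = 0.3382 is the estimated standard deviation of the slope estimate across repeated samples; relative to β̂₁ = 3.0812 that is 11.0%, a precise estimate.

SE(β̂₁) = s / √Sxx, where s is the residual standard deviation and Sxx = Σ(x − x̄)². It is the yardstick for how far β̂₁ = 3.0812 could plausibly be from the true slope.

Relative precision:
- SE / |β̂₁| = 0.3382 / 3.0812 = 11.0%
- Rule of thumb (under 20%: precise; 20% to under 50%: moderately precise; 50% or more: imprecise) → precise

Link to interval estimation: a confidence interval for β₁ is β̂₁ ± t* × 0.3382, so SE sets the half-width per unit of t*.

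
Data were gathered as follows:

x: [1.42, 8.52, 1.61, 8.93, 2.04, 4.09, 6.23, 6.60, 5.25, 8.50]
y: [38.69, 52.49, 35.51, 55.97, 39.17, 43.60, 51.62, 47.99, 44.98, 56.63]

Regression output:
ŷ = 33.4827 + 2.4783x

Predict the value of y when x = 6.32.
ŷ = 49.1456

To predict y for x = 6.32, substitute into the regression equation:

ŷ = 33.4827 + 2.4783 × 6.32
ŷ = 33.4827 + 15.6629
ŷ = 49.1456

This is the fitted mean response at that x — an individual observation would come with a wider prediction interval.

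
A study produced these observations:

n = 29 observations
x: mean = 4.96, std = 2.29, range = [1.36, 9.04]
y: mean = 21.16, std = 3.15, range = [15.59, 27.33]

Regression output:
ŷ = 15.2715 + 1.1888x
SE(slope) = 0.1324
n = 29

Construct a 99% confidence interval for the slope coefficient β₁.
The 99% CI for β₁ is (0.8220, 1.5556)

Confidence interval for the slope:

The 99% CI for β₁ is: β̂₁ ± t*(α/2, n-2) × SE(β̂₁)

Step 1: Find critical t-value
- Confidence level = 0.99
- Degrees of freedom = n - 2 = 29 - 2 = 27
- t*(α/2, 27) = 2.7707

Step 2: Calculate margin of error
Margin = 2.7707 × 0.1324 = 0.3668

Step 3: Construct interval
CI = 1.1888 ± 0.3668
CI = (0.8220, 1.5556)

Interpretation: We are 99% confident that the true slope β₁ lies between 0.8220 and 1.5556.
Since 0 is outside the interval, a two-sided test at α = 0.01 would reject H₀: β₁ = 0.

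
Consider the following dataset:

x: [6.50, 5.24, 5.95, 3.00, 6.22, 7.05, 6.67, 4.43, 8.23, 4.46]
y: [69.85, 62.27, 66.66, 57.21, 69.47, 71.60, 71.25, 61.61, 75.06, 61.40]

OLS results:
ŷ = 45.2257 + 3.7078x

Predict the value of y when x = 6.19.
ŷ = 68.1770

Plug x = 6.19 into the fitted line:

ŷ = 45.2257 + 3.7078 × 6.19
ŷ = 45.2257 + 22.9513
ŷ = 68.1770

This is a point prediction; actual observations scatter around it by roughly the residual standard deviation.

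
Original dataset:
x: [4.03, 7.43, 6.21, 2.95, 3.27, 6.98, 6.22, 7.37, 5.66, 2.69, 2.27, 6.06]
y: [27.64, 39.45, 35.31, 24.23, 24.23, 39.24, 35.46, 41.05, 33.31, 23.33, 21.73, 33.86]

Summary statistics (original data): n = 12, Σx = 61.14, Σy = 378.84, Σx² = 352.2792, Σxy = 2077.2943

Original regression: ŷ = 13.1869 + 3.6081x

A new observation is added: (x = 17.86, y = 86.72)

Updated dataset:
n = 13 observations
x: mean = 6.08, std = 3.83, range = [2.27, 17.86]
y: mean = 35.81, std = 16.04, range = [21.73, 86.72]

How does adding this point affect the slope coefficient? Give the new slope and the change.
New slope β₁ = 4.1685 versus 3.6081 before: a change of +0.5604 (+15.5%).

The new point has HIGH LEVERAGE: x = 17.86 is far from the original mean x̄ = 61.14/12 ≈ 5.10 (original range [2.27, 7.43]).

Step 1: Update the sums with the new point (n goes from 12 to 13)
Σx  = 61.14 + 17.86 = 79.00
Σy  = 378.84 + 86.72 = 465.56
Σx² = 352.2792 + 17.86² = 352.2792 + 318.9796 = 671.2588
Σxy = 2077.2943 + 17.86×86.72 = 2077.2943 + 1548.8192 = 3626.1135

Step 2: Recompute the slope with b₁ = (nΣxy − ΣxΣy) / (nΣx² − (Σx)²)
Numerator   = 13×3626.1135 − 79.00×465.56 = 47139.4755 − 36779.2400 = 10360.2355
Denominator = 13×671.2588 − 79.00² = 8726.3644 − 6241.0000 = 2485.3644
b₁(new) = 10360.2355 / 2485.3644 = 4.1685

(Same formula on the original sums: (12×2077.2943 − 61.14×378.84) / (12×352.2792 − 61.14²) = 1765.2540 / 489.2508 = 3.6081, matching the given fit.)

Step 3: Change in slope
Δβ₁ = 4.1685 − 3.6081 = +0.5604
Relative change = +0.5604 / 3.6081 × 100% = +15.5%
→ the slope increases when the point is added.

A high-leverage point only changes the slope if it is off the original line; here y = 86.72 is above the original trend, so the slope increases.
In practice: refit with and without it and report both if conclusions differ.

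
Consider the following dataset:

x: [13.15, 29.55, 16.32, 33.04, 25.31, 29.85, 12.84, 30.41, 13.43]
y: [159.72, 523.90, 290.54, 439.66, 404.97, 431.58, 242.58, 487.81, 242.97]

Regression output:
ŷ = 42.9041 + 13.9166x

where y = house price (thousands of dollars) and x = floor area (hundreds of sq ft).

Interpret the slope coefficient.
An increase of one hundred sq ft in floor area is associated with a 13.9166 thousand dollars increase in predicted house price.

The slope β₁ = 13.9166 gives the rate at which the fitted house price changes with floor area.

Interpretation:
- Floor area up by 1 hundred sq ft → predicted house price increases by 13.9166 thousand dollars
- This is a linear approximation: the same per-unit change is assumed across the whole observed x range
- The sign (+) gives the direction; the magnitude 13.9166 gives the size of the effect per hundred sq ft

The intercept β₀ = 42.9041 is the predicted house price when floor area = 0; since the smallest observed x is 12.84, this is an extrapolation and mainly anchors the line.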